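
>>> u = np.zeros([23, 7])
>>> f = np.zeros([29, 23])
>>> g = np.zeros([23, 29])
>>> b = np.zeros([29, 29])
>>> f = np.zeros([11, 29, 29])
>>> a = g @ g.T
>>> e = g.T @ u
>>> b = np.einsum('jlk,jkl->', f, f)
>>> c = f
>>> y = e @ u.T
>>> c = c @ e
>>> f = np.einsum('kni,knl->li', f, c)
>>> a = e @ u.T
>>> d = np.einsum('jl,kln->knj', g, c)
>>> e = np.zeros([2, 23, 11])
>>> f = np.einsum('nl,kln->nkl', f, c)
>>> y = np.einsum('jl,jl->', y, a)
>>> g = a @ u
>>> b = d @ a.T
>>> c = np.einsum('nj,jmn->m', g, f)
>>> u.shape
(23, 7)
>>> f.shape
(7, 11, 29)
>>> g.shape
(29, 7)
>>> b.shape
(11, 7, 29)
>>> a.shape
(29, 23)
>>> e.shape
(2, 23, 11)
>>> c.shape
(11,)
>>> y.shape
()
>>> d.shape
(11, 7, 23)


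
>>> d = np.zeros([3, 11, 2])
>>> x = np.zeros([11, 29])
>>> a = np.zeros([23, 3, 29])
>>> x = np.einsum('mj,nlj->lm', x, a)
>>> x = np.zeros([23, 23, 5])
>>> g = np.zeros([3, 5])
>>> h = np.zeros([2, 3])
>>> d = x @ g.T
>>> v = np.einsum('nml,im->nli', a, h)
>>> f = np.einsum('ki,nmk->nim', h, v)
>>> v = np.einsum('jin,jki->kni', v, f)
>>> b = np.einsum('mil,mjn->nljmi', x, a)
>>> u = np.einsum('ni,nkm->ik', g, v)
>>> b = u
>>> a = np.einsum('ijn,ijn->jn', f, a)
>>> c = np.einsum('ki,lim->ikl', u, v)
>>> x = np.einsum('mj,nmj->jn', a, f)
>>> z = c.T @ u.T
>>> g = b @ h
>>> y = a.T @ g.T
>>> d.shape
(23, 23, 3)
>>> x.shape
(29, 23)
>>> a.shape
(3, 29)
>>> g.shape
(5, 3)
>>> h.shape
(2, 3)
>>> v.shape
(3, 2, 29)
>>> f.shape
(23, 3, 29)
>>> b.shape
(5, 2)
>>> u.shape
(5, 2)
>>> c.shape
(2, 5, 3)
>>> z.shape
(3, 5, 5)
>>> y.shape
(29, 5)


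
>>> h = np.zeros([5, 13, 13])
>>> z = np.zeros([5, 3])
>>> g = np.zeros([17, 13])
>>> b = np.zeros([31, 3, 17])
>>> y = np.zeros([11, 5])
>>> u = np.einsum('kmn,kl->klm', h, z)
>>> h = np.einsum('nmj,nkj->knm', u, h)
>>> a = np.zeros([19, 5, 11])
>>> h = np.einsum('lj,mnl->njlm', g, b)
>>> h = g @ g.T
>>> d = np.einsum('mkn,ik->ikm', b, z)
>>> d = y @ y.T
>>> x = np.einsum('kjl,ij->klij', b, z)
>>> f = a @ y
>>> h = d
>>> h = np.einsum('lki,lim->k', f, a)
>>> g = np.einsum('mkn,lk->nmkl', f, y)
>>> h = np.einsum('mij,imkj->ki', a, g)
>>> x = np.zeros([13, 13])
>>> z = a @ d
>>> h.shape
(5, 5)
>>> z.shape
(19, 5, 11)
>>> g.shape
(5, 19, 5, 11)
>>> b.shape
(31, 3, 17)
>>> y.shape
(11, 5)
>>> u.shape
(5, 3, 13)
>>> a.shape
(19, 5, 11)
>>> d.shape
(11, 11)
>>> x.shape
(13, 13)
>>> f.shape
(19, 5, 5)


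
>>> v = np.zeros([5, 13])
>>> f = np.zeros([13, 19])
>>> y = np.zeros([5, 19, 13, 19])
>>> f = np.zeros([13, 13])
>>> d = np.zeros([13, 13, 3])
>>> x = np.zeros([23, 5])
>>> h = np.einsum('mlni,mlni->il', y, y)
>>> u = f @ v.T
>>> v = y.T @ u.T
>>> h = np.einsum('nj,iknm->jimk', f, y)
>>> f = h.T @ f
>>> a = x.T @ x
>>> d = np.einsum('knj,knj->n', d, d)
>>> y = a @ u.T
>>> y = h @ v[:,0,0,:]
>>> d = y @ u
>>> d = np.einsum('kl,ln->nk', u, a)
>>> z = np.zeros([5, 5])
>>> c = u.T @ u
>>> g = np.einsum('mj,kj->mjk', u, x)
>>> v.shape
(19, 13, 19, 13)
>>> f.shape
(19, 19, 5, 13)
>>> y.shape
(13, 5, 19, 13)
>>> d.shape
(5, 13)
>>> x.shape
(23, 5)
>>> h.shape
(13, 5, 19, 19)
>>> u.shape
(13, 5)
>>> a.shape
(5, 5)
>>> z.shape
(5, 5)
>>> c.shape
(5, 5)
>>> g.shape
(13, 5, 23)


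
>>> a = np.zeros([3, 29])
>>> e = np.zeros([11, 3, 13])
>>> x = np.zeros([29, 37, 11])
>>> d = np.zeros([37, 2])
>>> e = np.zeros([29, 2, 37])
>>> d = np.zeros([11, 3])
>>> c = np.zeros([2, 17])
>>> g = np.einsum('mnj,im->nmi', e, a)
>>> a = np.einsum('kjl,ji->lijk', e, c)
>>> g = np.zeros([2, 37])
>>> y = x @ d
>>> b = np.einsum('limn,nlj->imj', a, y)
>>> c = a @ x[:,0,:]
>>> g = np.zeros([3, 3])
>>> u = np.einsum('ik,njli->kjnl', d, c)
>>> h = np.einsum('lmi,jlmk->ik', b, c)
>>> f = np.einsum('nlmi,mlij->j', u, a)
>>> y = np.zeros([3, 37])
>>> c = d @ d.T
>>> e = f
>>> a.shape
(37, 17, 2, 29)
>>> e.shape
(29,)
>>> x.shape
(29, 37, 11)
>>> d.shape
(11, 3)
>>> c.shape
(11, 11)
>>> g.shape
(3, 3)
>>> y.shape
(3, 37)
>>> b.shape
(17, 2, 3)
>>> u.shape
(3, 17, 37, 2)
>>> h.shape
(3, 11)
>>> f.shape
(29,)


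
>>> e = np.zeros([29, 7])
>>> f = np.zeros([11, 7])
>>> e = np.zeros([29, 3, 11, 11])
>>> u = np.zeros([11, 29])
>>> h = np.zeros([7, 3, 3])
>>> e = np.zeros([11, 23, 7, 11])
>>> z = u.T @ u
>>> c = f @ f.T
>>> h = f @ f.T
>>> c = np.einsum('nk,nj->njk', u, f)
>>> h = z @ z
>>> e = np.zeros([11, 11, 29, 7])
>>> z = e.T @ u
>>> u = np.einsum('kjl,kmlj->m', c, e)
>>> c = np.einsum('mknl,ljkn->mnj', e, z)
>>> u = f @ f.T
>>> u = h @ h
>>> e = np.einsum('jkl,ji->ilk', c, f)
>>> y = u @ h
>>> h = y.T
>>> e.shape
(7, 29, 29)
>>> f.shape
(11, 7)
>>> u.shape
(29, 29)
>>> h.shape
(29, 29)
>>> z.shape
(7, 29, 11, 29)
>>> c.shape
(11, 29, 29)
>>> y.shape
(29, 29)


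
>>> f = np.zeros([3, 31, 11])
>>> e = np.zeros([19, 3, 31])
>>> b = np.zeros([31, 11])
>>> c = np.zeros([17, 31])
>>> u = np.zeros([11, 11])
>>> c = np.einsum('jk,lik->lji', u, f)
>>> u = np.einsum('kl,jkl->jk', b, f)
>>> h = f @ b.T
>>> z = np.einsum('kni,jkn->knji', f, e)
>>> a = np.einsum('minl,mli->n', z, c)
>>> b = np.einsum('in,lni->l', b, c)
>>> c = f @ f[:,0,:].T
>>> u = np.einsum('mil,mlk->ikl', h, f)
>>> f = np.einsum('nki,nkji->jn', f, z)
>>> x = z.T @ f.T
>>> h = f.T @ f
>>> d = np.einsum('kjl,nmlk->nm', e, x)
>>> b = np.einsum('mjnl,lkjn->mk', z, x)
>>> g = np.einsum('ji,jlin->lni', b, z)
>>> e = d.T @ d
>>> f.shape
(19, 3)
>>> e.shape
(19, 19)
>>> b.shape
(3, 19)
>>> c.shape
(3, 31, 3)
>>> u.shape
(31, 11, 31)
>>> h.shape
(3, 3)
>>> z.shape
(3, 31, 19, 11)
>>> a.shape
(19,)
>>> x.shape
(11, 19, 31, 19)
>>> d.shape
(11, 19)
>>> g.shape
(31, 11, 19)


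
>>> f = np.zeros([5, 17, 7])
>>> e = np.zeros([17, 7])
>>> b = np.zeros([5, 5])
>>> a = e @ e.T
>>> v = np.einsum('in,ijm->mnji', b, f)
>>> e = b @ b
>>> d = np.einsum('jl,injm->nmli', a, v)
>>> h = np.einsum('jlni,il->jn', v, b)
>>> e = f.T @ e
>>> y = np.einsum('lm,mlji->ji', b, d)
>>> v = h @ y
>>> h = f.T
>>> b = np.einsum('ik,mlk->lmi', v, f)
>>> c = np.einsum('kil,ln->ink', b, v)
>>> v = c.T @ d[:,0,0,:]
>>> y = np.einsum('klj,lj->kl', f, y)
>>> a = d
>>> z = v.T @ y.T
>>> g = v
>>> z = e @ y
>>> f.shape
(5, 17, 7)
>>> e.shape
(7, 17, 5)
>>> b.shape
(17, 5, 7)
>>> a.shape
(5, 5, 17, 7)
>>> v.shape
(17, 7, 7)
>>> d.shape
(5, 5, 17, 7)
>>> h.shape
(7, 17, 5)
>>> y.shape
(5, 17)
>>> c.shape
(5, 7, 17)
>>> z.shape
(7, 17, 17)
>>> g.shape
(17, 7, 7)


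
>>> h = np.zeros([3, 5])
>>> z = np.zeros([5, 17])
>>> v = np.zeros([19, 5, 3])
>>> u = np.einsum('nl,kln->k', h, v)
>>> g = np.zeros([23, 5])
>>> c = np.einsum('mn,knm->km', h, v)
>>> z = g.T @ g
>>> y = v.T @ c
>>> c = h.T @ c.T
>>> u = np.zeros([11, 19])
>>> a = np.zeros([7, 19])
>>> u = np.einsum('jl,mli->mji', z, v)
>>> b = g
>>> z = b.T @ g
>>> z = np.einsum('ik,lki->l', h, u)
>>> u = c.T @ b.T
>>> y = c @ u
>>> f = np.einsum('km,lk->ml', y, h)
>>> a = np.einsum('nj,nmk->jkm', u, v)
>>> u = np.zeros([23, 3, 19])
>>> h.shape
(3, 5)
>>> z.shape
(19,)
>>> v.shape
(19, 5, 3)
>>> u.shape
(23, 3, 19)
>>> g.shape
(23, 5)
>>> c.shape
(5, 19)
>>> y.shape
(5, 23)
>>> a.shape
(23, 3, 5)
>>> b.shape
(23, 5)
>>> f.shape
(23, 3)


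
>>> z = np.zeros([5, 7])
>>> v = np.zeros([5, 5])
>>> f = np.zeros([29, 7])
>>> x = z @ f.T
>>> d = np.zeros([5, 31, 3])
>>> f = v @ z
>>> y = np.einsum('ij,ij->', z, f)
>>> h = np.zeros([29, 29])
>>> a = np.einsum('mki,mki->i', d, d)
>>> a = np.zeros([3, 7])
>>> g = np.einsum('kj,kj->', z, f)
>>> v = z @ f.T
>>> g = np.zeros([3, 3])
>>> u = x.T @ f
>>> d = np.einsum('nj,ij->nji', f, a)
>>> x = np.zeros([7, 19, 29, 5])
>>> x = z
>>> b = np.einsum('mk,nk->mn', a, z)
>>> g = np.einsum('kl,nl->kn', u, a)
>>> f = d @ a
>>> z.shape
(5, 7)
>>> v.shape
(5, 5)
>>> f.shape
(5, 7, 7)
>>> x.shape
(5, 7)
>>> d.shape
(5, 7, 3)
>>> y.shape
()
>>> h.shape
(29, 29)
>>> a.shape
(3, 7)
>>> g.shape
(29, 3)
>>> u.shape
(29, 7)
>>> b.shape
(3, 5)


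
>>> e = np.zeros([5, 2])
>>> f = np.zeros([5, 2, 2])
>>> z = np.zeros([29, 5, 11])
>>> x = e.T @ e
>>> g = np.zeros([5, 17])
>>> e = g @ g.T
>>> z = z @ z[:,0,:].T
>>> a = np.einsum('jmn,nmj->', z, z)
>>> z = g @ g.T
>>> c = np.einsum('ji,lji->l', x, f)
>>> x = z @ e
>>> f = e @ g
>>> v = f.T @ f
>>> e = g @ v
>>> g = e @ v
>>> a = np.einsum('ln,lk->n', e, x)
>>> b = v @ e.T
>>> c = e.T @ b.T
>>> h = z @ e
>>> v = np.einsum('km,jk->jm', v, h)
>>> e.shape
(5, 17)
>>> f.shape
(5, 17)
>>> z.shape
(5, 5)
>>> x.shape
(5, 5)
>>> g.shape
(5, 17)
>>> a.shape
(17,)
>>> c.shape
(17, 17)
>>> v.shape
(5, 17)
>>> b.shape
(17, 5)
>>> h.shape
(5, 17)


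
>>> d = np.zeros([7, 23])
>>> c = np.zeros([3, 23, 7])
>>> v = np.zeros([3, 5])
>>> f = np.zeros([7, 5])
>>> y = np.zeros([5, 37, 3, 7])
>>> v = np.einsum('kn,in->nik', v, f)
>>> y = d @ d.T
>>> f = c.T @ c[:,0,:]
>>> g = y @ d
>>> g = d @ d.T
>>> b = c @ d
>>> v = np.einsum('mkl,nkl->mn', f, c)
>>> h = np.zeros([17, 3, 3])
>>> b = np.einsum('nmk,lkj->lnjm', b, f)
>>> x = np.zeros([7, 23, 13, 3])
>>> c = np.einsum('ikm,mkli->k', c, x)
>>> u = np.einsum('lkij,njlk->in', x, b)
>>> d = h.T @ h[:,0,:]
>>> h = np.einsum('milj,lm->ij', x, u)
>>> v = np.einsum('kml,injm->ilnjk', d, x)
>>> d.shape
(3, 3, 3)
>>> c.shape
(23,)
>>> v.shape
(7, 3, 23, 13, 3)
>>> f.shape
(7, 23, 7)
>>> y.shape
(7, 7)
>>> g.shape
(7, 7)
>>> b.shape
(7, 3, 7, 23)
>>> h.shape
(23, 3)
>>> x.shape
(7, 23, 13, 3)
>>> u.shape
(13, 7)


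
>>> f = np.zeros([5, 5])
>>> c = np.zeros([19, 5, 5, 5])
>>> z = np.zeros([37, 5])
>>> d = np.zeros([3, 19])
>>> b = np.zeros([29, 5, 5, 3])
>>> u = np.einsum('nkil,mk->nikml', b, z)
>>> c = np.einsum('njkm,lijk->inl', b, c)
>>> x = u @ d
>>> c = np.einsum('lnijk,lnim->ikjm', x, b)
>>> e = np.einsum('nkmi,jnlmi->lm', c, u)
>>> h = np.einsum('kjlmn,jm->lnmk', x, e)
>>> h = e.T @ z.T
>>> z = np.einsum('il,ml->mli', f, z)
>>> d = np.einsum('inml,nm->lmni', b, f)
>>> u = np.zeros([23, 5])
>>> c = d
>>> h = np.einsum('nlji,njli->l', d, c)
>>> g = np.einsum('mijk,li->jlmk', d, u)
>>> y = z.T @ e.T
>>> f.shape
(5, 5)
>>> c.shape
(3, 5, 5, 29)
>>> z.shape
(37, 5, 5)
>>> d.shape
(3, 5, 5, 29)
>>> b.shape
(29, 5, 5, 3)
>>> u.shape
(23, 5)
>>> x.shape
(29, 5, 5, 37, 19)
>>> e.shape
(5, 37)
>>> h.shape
(5,)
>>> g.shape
(5, 23, 3, 29)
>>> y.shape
(5, 5, 5)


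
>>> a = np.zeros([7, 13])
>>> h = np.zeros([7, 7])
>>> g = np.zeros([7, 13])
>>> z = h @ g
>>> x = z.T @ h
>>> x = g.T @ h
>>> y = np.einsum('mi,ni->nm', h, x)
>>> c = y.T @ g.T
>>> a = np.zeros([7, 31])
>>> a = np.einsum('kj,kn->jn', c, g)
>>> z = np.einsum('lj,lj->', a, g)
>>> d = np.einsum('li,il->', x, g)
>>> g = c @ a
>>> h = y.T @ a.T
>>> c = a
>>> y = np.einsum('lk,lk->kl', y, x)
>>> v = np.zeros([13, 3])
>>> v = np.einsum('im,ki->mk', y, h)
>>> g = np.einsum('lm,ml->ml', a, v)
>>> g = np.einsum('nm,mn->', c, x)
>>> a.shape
(7, 13)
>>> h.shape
(7, 7)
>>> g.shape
()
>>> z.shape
()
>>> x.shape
(13, 7)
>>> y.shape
(7, 13)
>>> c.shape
(7, 13)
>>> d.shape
()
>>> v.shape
(13, 7)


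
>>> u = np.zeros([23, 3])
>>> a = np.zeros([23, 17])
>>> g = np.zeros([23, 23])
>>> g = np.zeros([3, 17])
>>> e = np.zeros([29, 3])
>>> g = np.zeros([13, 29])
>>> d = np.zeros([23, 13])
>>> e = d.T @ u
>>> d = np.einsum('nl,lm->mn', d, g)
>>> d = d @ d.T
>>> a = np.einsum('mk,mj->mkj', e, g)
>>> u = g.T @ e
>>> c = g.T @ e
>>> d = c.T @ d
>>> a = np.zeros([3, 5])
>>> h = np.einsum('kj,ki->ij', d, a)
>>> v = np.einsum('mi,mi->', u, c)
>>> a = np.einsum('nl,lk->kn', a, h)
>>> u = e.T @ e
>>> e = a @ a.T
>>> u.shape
(3, 3)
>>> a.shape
(29, 3)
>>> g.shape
(13, 29)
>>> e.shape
(29, 29)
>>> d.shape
(3, 29)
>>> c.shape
(29, 3)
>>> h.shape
(5, 29)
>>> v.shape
()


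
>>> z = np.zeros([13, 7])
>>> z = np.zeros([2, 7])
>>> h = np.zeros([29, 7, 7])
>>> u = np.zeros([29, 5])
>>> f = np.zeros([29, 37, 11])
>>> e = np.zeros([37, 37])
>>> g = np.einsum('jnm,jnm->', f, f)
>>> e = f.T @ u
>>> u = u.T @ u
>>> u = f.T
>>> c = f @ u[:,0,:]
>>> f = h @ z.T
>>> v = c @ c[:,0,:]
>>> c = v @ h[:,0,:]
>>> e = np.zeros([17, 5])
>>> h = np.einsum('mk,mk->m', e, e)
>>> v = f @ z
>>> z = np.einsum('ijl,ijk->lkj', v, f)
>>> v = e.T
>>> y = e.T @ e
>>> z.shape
(7, 2, 7)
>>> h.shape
(17,)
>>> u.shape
(11, 37, 29)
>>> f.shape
(29, 7, 2)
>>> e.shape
(17, 5)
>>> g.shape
()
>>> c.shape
(29, 37, 7)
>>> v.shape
(5, 17)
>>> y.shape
(5, 5)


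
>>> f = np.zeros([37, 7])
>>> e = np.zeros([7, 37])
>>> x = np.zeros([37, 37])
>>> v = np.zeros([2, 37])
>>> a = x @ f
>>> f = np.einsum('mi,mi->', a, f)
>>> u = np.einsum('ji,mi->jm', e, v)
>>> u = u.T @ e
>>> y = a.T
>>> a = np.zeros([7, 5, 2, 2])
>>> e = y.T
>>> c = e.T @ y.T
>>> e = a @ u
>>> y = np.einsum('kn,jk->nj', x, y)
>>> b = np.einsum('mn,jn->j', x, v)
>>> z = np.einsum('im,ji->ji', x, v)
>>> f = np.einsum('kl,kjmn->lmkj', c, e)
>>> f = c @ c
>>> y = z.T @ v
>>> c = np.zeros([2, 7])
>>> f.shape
(7, 7)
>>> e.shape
(7, 5, 2, 37)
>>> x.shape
(37, 37)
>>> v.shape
(2, 37)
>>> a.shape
(7, 5, 2, 2)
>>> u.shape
(2, 37)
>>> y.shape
(37, 37)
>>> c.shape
(2, 7)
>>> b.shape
(2,)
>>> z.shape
(2, 37)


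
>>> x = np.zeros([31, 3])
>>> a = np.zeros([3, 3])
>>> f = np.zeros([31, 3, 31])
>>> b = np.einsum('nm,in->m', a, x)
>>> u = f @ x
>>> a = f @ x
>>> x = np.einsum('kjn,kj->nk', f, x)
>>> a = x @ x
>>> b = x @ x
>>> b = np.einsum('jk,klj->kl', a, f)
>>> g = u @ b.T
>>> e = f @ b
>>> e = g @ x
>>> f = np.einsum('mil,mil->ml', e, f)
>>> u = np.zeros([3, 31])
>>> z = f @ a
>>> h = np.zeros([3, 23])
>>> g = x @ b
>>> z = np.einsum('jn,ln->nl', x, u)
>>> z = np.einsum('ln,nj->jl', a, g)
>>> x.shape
(31, 31)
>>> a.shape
(31, 31)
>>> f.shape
(31, 31)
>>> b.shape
(31, 3)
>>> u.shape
(3, 31)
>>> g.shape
(31, 3)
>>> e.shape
(31, 3, 31)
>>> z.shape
(3, 31)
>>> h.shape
(3, 23)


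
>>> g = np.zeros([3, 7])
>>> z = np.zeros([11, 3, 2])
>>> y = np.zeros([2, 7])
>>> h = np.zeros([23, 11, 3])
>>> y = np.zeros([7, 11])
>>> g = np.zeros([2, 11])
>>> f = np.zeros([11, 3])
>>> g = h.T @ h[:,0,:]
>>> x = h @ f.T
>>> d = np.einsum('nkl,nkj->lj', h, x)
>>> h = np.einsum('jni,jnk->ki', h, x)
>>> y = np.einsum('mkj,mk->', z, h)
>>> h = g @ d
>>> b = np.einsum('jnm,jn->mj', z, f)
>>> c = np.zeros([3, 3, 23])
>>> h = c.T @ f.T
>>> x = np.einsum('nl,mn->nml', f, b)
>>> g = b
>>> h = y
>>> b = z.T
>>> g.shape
(2, 11)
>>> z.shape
(11, 3, 2)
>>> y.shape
()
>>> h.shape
()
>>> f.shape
(11, 3)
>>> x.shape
(11, 2, 3)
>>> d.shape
(3, 11)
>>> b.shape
(2, 3, 11)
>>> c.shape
(3, 3, 23)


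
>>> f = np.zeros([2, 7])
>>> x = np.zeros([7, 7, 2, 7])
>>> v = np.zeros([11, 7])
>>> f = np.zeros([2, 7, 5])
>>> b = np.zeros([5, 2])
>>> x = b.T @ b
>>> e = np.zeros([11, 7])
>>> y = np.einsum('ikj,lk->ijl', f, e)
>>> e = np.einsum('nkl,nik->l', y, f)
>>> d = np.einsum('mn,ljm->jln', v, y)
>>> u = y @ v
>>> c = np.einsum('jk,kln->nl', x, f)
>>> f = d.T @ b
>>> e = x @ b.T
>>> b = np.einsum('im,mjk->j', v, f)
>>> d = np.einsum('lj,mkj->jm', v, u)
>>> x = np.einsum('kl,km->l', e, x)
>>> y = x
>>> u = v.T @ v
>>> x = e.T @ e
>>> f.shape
(7, 2, 2)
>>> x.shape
(5, 5)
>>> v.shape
(11, 7)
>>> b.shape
(2,)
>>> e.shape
(2, 5)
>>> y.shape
(5,)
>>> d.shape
(7, 2)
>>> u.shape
(7, 7)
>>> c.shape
(5, 7)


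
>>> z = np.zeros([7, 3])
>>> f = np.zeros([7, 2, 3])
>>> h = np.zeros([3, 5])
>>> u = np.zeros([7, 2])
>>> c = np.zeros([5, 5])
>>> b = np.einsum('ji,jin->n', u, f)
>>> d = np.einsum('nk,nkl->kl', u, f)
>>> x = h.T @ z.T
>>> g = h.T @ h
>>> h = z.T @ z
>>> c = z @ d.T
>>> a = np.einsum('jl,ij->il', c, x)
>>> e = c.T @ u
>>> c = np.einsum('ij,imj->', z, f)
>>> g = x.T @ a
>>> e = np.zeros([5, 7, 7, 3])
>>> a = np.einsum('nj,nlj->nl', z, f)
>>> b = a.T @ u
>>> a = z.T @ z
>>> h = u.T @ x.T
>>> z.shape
(7, 3)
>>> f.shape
(7, 2, 3)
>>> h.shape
(2, 5)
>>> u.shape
(7, 2)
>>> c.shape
()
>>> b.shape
(2, 2)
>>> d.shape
(2, 3)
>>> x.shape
(5, 7)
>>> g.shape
(7, 2)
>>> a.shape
(3, 3)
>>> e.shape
(5, 7, 7, 3)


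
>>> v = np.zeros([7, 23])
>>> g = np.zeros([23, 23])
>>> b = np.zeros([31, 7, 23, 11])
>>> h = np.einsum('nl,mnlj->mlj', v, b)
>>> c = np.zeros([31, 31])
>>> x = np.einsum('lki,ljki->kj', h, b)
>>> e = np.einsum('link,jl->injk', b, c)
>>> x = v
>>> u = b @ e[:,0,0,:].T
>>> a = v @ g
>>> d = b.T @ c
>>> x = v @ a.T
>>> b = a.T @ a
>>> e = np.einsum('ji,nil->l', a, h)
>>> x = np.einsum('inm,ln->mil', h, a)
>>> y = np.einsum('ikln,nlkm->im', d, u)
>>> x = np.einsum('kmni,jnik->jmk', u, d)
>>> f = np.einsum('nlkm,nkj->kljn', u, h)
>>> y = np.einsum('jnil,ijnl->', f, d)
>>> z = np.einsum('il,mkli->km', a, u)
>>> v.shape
(7, 23)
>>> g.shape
(23, 23)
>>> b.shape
(23, 23)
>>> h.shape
(31, 23, 11)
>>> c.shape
(31, 31)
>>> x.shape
(11, 7, 31)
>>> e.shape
(11,)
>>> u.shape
(31, 7, 23, 7)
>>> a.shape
(7, 23)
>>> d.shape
(11, 23, 7, 31)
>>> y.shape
()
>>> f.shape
(23, 7, 11, 31)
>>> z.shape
(7, 31)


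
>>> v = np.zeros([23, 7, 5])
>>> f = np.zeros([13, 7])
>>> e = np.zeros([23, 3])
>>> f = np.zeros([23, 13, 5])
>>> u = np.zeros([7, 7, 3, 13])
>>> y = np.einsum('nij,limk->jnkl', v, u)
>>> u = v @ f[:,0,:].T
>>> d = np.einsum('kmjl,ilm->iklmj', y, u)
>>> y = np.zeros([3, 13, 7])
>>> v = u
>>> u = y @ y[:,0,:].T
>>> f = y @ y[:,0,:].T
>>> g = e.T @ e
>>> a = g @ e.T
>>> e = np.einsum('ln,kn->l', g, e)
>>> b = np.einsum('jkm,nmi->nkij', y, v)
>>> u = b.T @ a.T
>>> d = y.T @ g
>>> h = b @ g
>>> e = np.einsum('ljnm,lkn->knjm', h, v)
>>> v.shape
(23, 7, 23)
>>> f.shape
(3, 13, 3)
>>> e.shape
(7, 23, 13, 3)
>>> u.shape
(3, 23, 13, 3)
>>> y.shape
(3, 13, 7)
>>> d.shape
(7, 13, 3)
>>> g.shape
(3, 3)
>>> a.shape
(3, 23)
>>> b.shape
(23, 13, 23, 3)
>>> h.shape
(23, 13, 23, 3)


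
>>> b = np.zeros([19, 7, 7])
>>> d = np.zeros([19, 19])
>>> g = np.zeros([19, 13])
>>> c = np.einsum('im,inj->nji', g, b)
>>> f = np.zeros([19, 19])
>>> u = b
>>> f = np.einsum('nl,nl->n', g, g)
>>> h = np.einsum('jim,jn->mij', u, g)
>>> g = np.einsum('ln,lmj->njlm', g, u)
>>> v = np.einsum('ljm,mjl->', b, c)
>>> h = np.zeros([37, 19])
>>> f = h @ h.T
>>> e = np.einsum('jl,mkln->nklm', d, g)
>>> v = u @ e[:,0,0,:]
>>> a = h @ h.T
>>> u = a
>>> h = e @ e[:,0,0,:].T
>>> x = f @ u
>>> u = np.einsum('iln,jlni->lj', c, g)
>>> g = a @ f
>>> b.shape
(19, 7, 7)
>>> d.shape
(19, 19)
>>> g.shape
(37, 37)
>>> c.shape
(7, 7, 19)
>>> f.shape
(37, 37)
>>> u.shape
(7, 13)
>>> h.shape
(7, 7, 19, 7)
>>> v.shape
(19, 7, 13)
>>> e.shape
(7, 7, 19, 13)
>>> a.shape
(37, 37)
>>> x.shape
(37, 37)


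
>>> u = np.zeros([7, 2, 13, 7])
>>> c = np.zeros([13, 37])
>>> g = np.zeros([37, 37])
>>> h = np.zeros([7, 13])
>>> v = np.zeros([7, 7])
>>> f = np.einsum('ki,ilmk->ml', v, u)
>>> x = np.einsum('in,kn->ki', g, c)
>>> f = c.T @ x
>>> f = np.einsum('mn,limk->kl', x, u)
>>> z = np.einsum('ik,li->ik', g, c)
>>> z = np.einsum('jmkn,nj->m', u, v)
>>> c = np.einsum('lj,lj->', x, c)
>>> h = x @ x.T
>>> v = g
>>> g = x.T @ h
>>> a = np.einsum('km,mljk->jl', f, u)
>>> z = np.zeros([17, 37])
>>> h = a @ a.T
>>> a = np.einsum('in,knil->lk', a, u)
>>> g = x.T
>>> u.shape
(7, 2, 13, 7)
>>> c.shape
()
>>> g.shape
(37, 13)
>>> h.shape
(13, 13)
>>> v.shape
(37, 37)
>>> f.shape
(7, 7)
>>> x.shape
(13, 37)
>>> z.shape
(17, 37)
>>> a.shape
(7, 7)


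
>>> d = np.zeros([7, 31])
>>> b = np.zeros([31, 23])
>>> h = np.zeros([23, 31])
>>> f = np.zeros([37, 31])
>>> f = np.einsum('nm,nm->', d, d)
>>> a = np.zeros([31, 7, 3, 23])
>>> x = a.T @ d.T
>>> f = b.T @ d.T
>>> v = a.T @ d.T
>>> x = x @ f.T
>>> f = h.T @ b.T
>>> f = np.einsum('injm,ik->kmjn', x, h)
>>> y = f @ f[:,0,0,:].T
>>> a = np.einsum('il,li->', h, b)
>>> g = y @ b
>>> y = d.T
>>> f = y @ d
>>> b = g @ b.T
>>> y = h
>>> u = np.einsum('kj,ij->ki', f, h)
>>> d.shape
(7, 31)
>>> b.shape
(31, 23, 7, 31)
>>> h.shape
(23, 31)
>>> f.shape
(31, 31)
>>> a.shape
()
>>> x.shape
(23, 3, 7, 23)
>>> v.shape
(23, 3, 7, 7)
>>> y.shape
(23, 31)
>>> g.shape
(31, 23, 7, 23)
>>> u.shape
(31, 23)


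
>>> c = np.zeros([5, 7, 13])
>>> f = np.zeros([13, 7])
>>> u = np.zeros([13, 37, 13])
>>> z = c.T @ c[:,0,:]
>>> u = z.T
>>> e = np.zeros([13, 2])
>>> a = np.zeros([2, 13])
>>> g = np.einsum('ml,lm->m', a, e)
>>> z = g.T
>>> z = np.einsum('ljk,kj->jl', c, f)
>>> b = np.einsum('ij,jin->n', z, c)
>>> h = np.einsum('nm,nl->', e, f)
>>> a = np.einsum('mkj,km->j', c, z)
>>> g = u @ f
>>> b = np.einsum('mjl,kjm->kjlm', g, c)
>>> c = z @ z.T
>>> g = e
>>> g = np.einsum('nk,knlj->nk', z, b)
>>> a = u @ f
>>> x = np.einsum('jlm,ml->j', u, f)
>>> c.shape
(7, 7)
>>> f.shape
(13, 7)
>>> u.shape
(13, 7, 13)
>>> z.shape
(7, 5)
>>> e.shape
(13, 2)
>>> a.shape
(13, 7, 7)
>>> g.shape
(7, 5)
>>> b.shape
(5, 7, 7, 13)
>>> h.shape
()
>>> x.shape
(13,)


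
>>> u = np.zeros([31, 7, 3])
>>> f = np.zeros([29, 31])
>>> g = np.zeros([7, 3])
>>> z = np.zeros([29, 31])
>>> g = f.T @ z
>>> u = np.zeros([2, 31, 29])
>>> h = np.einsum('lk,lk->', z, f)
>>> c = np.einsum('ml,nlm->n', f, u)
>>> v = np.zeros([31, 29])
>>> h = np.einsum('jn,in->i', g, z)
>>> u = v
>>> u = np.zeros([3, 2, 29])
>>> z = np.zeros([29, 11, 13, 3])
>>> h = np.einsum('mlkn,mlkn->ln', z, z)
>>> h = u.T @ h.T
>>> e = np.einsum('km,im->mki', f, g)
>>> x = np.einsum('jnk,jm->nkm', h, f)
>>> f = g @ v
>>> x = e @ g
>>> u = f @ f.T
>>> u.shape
(31, 31)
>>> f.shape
(31, 29)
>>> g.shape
(31, 31)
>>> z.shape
(29, 11, 13, 3)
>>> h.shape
(29, 2, 11)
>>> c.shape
(2,)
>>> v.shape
(31, 29)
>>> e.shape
(31, 29, 31)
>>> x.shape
(31, 29, 31)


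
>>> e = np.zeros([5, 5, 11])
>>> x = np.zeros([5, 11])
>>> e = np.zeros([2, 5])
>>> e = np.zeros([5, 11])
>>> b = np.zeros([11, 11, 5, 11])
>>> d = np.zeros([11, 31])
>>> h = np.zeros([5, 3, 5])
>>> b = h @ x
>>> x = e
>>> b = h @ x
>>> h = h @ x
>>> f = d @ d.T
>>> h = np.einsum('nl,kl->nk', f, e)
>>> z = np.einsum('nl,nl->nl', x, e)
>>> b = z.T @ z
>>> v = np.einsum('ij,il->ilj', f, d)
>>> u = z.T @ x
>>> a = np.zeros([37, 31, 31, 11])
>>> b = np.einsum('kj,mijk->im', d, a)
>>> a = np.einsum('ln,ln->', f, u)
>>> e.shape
(5, 11)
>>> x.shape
(5, 11)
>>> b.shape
(31, 37)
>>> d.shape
(11, 31)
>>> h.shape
(11, 5)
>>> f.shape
(11, 11)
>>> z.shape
(5, 11)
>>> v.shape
(11, 31, 11)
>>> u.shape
(11, 11)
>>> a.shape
()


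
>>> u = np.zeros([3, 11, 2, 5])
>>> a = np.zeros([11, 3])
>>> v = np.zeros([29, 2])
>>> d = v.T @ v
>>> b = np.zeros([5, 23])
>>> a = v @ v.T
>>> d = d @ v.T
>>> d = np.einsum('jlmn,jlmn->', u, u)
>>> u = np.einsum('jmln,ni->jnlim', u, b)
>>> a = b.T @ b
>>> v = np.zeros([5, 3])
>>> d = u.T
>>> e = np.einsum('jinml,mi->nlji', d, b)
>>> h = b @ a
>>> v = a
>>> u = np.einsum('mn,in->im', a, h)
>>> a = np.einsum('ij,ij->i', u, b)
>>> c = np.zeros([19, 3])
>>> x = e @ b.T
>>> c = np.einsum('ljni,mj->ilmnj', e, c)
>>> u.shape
(5, 23)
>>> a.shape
(5,)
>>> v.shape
(23, 23)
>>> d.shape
(11, 23, 2, 5, 3)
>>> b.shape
(5, 23)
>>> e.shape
(2, 3, 11, 23)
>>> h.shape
(5, 23)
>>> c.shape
(23, 2, 19, 11, 3)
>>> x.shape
(2, 3, 11, 5)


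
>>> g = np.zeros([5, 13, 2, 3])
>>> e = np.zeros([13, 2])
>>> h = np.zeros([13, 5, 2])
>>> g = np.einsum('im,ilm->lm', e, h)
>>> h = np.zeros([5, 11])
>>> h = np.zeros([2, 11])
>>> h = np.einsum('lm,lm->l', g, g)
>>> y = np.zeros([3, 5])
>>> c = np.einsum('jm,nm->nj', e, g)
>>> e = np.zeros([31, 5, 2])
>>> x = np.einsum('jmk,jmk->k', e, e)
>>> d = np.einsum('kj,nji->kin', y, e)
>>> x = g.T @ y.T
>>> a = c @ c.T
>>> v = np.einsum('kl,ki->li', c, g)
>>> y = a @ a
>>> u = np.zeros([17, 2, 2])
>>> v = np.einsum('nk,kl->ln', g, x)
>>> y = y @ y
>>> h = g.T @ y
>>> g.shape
(5, 2)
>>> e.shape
(31, 5, 2)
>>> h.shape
(2, 5)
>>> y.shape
(5, 5)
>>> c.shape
(5, 13)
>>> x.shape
(2, 3)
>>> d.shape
(3, 2, 31)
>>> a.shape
(5, 5)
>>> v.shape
(3, 5)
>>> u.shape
(17, 2, 2)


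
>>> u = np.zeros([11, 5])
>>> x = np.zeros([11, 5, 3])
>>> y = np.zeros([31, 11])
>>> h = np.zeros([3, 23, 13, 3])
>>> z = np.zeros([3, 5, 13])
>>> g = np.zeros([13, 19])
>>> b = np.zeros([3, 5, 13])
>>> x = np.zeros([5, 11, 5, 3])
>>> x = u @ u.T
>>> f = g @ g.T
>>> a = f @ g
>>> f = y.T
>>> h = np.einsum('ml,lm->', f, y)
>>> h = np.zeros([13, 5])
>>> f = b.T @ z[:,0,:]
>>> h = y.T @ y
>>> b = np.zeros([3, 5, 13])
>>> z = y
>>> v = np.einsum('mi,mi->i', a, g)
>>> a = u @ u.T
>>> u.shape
(11, 5)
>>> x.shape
(11, 11)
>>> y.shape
(31, 11)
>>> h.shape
(11, 11)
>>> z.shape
(31, 11)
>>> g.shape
(13, 19)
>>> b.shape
(3, 5, 13)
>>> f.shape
(13, 5, 13)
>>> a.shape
(11, 11)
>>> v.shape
(19,)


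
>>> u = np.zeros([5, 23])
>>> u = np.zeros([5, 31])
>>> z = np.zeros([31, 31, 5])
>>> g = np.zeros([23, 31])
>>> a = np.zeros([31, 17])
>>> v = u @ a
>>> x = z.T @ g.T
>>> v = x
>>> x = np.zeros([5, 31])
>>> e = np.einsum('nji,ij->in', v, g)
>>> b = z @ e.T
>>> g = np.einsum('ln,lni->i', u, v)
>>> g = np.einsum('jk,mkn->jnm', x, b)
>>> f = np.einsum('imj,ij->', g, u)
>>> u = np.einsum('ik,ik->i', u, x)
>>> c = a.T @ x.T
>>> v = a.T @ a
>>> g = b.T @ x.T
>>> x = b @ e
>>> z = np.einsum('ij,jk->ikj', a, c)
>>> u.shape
(5,)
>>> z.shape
(31, 5, 17)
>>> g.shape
(23, 31, 5)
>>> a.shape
(31, 17)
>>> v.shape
(17, 17)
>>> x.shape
(31, 31, 5)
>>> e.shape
(23, 5)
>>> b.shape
(31, 31, 23)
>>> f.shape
()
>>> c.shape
(17, 5)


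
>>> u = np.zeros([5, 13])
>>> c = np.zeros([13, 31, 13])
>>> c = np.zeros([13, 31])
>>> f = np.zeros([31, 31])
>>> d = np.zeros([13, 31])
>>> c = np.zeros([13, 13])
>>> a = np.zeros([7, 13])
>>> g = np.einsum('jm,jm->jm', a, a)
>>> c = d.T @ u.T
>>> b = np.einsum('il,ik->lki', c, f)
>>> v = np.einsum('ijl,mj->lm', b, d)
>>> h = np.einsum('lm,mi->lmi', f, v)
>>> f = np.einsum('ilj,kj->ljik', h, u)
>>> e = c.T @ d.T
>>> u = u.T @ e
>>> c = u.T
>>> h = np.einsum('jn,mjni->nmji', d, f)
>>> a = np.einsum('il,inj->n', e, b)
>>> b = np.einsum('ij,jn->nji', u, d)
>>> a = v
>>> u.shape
(13, 13)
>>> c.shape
(13, 13)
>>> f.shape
(31, 13, 31, 5)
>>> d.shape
(13, 31)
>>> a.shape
(31, 13)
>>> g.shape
(7, 13)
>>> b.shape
(31, 13, 13)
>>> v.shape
(31, 13)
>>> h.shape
(31, 31, 13, 5)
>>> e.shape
(5, 13)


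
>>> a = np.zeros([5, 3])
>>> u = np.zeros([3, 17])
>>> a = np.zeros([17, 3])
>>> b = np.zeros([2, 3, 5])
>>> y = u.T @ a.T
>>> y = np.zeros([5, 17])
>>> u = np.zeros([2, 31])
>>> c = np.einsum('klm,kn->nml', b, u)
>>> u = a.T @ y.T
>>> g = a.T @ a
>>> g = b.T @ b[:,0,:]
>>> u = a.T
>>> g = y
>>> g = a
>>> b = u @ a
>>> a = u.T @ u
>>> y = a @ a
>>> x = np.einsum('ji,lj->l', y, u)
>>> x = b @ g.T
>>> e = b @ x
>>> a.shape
(17, 17)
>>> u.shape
(3, 17)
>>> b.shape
(3, 3)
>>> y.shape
(17, 17)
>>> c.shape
(31, 5, 3)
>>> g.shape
(17, 3)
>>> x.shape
(3, 17)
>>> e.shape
(3, 17)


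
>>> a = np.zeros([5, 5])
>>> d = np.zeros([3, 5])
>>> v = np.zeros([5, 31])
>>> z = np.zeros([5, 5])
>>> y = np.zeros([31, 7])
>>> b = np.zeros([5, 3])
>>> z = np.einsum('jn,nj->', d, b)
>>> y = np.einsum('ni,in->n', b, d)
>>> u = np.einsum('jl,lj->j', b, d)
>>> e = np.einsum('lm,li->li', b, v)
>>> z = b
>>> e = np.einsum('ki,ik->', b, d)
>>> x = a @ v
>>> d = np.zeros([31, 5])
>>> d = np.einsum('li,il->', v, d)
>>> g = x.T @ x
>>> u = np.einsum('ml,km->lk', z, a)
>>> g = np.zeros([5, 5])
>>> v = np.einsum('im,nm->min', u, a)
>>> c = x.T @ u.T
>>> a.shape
(5, 5)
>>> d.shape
()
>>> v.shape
(5, 3, 5)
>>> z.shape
(5, 3)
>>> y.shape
(5,)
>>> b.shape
(5, 3)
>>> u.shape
(3, 5)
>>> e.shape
()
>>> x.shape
(5, 31)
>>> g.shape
(5, 5)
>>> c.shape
(31, 3)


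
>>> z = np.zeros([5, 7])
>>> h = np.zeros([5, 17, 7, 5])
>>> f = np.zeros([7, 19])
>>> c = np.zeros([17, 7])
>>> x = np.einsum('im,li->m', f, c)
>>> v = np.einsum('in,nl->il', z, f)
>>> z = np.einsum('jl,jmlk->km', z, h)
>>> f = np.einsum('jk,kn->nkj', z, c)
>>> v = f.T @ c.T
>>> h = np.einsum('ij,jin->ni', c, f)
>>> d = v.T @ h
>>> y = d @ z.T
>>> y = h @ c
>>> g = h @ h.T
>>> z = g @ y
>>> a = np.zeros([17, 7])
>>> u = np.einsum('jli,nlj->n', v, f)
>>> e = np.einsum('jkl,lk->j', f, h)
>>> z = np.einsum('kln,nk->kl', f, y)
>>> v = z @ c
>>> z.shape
(7, 17)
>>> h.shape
(5, 17)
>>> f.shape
(7, 17, 5)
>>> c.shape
(17, 7)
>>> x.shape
(19,)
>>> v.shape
(7, 7)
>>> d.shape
(17, 17, 17)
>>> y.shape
(5, 7)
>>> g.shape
(5, 5)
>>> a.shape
(17, 7)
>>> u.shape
(7,)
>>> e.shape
(7,)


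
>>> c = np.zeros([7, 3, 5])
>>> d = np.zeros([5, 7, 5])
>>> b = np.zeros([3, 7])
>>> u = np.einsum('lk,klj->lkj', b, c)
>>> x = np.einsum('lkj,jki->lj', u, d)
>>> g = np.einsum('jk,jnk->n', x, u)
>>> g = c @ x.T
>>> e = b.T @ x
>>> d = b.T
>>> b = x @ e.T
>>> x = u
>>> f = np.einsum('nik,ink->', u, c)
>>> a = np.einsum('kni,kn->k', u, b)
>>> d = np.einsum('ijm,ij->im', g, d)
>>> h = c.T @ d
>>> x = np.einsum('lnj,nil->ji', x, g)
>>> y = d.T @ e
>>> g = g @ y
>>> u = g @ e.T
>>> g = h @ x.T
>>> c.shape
(7, 3, 5)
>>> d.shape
(7, 3)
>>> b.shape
(3, 7)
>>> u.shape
(7, 3, 7)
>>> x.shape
(5, 3)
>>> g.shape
(5, 3, 5)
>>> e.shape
(7, 5)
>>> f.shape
()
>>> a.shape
(3,)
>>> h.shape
(5, 3, 3)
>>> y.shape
(3, 5)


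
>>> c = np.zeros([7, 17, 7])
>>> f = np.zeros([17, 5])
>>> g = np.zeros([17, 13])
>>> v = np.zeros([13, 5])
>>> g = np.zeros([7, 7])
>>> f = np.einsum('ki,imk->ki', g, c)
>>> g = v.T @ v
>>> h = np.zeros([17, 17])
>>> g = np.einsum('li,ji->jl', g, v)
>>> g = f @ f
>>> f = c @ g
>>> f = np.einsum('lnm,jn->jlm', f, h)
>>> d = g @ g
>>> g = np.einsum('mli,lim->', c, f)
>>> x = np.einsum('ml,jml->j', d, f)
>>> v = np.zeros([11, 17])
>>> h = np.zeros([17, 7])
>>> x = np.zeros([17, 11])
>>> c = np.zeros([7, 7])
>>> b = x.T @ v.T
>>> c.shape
(7, 7)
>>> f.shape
(17, 7, 7)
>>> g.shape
()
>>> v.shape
(11, 17)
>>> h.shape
(17, 7)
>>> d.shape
(7, 7)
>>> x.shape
(17, 11)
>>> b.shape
(11, 11)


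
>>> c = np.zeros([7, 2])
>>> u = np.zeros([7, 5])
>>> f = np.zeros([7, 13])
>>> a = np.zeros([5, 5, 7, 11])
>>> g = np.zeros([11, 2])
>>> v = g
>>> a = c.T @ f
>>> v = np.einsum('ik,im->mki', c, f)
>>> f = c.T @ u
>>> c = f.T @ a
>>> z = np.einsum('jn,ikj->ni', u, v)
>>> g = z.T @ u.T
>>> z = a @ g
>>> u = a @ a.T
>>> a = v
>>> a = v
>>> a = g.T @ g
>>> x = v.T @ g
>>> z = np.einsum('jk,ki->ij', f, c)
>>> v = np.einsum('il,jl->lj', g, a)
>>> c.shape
(5, 13)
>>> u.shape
(2, 2)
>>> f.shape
(2, 5)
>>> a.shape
(7, 7)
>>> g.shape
(13, 7)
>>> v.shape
(7, 7)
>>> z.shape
(13, 2)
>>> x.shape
(7, 2, 7)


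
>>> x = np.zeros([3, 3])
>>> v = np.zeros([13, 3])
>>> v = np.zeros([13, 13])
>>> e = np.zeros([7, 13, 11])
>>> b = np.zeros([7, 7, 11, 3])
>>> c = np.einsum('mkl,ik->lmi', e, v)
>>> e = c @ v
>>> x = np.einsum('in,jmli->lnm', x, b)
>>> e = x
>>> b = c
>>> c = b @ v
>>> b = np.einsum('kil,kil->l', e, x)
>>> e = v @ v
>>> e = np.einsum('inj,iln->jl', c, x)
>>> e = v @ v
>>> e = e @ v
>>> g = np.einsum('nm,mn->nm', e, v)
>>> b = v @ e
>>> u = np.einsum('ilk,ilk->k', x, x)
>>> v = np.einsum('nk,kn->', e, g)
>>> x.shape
(11, 3, 7)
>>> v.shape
()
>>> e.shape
(13, 13)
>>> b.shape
(13, 13)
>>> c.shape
(11, 7, 13)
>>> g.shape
(13, 13)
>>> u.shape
(7,)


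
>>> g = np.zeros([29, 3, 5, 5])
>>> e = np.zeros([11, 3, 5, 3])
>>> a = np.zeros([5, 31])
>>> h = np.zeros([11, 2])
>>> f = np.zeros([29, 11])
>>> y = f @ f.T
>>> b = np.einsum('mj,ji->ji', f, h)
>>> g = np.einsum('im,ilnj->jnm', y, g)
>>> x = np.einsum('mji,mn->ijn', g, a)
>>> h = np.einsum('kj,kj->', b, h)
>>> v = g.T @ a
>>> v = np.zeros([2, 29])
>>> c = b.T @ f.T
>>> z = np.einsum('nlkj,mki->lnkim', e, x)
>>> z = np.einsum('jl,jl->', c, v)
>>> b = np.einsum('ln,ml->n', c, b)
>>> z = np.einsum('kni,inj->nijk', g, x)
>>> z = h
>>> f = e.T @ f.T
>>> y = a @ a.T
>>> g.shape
(5, 5, 29)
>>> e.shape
(11, 3, 5, 3)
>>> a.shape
(5, 31)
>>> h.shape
()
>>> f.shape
(3, 5, 3, 29)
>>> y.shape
(5, 5)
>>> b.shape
(29,)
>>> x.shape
(29, 5, 31)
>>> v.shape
(2, 29)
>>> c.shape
(2, 29)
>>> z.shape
()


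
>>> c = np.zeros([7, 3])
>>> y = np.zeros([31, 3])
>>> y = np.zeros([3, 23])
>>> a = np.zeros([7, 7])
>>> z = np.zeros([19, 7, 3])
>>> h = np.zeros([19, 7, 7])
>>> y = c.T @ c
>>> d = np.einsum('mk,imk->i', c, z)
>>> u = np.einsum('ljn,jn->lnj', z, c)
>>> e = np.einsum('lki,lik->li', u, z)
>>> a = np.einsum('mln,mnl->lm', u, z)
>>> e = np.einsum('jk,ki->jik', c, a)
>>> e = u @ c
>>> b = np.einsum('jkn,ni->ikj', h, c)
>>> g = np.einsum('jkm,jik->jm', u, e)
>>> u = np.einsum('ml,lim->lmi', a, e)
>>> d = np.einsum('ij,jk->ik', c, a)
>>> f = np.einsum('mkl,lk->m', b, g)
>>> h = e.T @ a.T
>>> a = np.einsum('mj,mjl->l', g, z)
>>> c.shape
(7, 3)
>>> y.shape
(3, 3)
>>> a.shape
(3,)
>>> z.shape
(19, 7, 3)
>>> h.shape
(3, 3, 3)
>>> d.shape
(7, 19)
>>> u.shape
(19, 3, 3)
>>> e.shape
(19, 3, 3)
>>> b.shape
(3, 7, 19)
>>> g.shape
(19, 7)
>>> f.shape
(3,)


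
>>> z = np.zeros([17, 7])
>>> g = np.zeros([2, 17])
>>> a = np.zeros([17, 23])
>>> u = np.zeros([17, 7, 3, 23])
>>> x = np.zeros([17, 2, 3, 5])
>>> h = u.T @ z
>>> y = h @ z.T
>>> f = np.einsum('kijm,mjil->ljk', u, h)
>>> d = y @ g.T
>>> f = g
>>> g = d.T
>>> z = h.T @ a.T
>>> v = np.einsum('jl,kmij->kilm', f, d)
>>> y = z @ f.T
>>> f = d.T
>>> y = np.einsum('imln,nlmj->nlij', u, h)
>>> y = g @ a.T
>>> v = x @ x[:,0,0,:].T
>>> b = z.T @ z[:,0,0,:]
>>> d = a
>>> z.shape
(7, 7, 3, 17)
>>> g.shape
(2, 7, 3, 23)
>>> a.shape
(17, 23)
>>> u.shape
(17, 7, 3, 23)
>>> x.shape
(17, 2, 3, 5)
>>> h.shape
(23, 3, 7, 7)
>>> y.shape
(2, 7, 3, 17)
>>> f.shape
(2, 7, 3, 23)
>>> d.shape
(17, 23)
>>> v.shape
(17, 2, 3, 17)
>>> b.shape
(17, 3, 7, 17)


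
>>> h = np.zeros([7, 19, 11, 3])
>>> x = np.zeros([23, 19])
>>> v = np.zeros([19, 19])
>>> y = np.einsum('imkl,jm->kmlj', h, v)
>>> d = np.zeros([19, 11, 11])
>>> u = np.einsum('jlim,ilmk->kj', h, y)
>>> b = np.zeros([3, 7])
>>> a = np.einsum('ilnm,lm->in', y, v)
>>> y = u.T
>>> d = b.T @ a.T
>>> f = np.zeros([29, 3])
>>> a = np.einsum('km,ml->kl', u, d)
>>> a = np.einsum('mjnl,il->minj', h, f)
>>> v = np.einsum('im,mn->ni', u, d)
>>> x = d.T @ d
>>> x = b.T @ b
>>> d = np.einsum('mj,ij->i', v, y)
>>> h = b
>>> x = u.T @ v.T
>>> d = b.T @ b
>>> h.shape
(3, 7)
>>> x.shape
(7, 11)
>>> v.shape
(11, 19)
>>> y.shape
(7, 19)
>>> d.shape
(7, 7)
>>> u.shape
(19, 7)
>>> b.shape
(3, 7)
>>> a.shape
(7, 29, 11, 19)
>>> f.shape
(29, 3)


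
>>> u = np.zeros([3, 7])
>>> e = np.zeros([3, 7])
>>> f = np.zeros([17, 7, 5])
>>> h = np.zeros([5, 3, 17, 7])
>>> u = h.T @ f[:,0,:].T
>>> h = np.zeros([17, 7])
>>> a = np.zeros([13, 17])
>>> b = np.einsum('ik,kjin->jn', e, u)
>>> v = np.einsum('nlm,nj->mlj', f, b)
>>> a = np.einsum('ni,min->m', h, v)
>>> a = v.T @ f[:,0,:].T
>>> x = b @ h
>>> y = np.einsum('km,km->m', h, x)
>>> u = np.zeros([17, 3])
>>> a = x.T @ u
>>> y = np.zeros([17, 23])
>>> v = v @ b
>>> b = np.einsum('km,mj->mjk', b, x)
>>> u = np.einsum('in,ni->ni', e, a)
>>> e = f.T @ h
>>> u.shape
(7, 3)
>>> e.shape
(5, 7, 7)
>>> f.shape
(17, 7, 5)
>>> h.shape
(17, 7)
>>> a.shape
(7, 3)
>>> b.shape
(17, 7, 17)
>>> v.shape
(5, 7, 17)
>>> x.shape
(17, 7)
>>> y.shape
(17, 23)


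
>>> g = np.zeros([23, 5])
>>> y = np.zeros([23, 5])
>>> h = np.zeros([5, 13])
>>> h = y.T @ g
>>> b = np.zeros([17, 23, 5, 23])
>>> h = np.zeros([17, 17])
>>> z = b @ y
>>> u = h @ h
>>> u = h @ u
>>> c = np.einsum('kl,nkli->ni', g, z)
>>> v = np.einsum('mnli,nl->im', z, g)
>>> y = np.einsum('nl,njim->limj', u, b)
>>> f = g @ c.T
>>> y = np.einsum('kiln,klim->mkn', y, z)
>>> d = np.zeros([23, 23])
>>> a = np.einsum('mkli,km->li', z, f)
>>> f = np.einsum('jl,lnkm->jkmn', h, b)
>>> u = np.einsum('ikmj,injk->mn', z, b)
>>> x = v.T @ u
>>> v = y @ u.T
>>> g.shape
(23, 5)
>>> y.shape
(5, 17, 23)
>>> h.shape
(17, 17)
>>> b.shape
(17, 23, 5, 23)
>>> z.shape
(17, 23, 5, 5)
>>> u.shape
(5, 23)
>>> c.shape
(17, 5)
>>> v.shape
(5, 17, 5)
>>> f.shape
(17, 5, 23, 23)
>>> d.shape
(23, 23)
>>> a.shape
(5, 5)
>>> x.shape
(17, 23)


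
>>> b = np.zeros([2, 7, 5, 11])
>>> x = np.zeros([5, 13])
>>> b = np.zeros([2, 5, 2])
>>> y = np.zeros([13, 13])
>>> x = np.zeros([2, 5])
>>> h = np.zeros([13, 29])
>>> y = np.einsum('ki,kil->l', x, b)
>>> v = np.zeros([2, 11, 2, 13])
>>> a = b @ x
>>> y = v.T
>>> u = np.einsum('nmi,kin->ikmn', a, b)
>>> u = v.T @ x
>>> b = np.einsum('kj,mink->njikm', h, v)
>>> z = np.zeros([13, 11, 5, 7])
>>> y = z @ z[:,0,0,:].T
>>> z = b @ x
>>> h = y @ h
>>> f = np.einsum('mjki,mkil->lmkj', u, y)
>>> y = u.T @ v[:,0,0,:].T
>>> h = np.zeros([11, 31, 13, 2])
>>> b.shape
(2, 29, 11, 13, 2)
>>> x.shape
(2, 5)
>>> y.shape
(5, 11, 2, 2)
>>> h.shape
(11, 31, 13, 2)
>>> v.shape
(2, 11, 2, 13)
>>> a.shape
(2, 5, 5)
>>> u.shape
(13, 2, 11, 5)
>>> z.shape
(2, 29, 11, 13, 5)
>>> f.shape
(13, 13, 11, 2)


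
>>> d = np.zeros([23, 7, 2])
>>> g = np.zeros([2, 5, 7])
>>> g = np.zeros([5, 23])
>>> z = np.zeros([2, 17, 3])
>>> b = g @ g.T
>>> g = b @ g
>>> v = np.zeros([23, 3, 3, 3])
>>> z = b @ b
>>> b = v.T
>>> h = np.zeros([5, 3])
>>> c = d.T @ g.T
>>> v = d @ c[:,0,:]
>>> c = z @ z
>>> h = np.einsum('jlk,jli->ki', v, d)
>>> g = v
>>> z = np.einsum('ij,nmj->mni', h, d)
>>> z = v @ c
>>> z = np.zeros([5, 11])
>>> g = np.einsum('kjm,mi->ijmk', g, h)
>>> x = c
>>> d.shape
(23, 7, 2)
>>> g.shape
(2, 7, 5, 23)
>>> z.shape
(5, 11)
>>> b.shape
(3, 3, 3, 23)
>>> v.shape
(23, 7, 5)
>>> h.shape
(5, 2)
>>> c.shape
(5, 5)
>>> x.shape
(5, 5)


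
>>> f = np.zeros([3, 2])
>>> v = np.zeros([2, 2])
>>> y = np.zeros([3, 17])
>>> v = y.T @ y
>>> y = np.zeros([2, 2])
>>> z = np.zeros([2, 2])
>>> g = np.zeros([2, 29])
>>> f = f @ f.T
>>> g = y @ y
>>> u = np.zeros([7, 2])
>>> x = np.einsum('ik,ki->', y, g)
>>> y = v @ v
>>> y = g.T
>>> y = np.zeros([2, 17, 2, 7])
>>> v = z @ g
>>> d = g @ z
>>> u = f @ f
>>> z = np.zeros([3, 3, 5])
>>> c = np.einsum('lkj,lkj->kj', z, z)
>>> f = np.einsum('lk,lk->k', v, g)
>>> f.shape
(2,)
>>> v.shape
(2, 2)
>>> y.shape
(2, 17, 2, 7)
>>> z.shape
(3, 3, 5)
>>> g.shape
(2, 2)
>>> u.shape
(3, 3)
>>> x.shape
()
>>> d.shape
(2, 2)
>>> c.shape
(3, 5)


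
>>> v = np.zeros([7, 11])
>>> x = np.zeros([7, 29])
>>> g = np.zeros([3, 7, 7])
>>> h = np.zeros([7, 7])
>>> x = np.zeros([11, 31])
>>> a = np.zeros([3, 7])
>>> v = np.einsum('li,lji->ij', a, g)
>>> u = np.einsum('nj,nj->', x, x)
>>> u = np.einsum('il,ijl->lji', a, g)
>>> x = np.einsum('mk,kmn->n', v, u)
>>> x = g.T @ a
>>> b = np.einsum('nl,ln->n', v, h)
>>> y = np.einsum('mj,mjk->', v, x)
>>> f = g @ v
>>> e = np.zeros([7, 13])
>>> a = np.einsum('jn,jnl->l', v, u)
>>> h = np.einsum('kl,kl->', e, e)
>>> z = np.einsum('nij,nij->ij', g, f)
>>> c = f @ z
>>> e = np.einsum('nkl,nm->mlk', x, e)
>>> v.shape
(7, 7)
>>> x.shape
(7, 7, 7)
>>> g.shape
(3, 7, 7)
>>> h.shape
()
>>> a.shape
(3,)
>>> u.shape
(7, 7, 3)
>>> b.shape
(7,)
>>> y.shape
()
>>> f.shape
(3, 7, 7)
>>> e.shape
(13, 7, 7)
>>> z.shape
(7, 7)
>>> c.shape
(3, 7, 7)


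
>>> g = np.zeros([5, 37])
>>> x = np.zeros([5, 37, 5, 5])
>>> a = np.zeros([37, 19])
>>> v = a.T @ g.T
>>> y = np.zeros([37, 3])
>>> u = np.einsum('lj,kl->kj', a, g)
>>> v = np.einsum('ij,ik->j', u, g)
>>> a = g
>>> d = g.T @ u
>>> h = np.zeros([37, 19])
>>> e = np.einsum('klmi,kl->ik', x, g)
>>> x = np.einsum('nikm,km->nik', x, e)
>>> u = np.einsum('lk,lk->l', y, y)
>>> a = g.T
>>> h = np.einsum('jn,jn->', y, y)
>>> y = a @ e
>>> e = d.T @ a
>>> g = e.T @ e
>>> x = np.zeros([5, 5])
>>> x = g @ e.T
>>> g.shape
(5, 5)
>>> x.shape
(5, 19)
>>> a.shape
(37, 5)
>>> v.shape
(19,)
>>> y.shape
(37, 5)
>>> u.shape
(37,)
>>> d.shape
(37, 19)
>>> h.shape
()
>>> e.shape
(19, 5)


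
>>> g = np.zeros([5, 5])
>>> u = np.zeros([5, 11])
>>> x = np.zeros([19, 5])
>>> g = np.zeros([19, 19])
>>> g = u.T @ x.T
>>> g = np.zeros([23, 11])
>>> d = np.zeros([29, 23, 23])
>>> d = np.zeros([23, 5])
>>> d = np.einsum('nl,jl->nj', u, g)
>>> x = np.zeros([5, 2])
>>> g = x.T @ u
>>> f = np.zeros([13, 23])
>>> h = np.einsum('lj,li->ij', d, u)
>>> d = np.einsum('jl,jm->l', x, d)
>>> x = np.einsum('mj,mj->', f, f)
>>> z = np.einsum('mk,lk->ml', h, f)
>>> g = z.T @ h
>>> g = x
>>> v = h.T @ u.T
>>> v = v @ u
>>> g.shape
()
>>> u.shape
(5, 11)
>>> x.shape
()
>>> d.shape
(2,)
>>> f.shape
(13, 23)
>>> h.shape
(11, 23)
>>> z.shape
(11, 13)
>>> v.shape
(23, 11)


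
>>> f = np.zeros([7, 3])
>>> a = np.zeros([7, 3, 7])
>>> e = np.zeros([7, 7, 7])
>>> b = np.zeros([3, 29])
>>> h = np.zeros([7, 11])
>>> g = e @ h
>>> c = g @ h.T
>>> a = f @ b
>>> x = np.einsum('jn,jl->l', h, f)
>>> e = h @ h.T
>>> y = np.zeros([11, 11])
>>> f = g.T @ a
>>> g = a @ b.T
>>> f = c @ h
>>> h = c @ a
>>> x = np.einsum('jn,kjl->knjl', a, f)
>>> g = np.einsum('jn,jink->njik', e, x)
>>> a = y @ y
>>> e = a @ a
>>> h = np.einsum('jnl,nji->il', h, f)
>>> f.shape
(7, 7, 11)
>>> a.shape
(11, 11)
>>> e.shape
(11, 11)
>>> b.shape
(3, 29)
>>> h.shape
(11, 29)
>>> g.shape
(7, 7, 29, 11)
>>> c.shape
(7, 7, 7)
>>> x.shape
(7, 29, 7, 11)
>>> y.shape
(11, 11)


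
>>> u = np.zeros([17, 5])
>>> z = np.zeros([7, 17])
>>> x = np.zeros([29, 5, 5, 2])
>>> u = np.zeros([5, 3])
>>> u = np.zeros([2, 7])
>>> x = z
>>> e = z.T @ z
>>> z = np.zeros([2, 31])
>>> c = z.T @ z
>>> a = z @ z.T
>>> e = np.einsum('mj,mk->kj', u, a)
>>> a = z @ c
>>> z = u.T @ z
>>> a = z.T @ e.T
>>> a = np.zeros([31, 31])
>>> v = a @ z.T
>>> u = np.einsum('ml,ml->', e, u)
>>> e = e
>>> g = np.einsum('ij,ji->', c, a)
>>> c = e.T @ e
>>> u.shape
()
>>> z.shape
(7, 31)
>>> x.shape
(7, 17)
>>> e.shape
(2, 7)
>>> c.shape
(7, 7)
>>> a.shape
(31, 31)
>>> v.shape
(31, 7)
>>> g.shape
()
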